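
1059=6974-5915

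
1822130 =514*3545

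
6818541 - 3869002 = 2949539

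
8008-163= 7845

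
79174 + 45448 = 124622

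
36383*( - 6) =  - 218298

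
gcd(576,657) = 9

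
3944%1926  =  92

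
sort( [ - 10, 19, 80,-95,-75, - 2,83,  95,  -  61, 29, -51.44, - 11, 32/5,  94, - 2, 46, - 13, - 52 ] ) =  [ - 95, - 75, - 61, - 52, - 51.44, - 13, - 11,-10,  -  2, - 2, 32/5,  19,29, 46  ,  80 , 83, 94, 95] 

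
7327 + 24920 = 32247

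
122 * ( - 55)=  -  6710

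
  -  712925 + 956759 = 243834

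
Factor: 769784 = 2^3*96223^1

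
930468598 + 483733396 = 1414201994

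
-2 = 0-2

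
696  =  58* 12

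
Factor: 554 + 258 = 812 =2^2 * 7^1 *29^1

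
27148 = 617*44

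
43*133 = 5719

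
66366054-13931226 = 52434828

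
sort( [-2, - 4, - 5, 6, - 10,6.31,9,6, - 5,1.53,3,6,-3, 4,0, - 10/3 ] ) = [- 10, - 5, - 5,  -  4, - 10/3, - 3, - 2, 0, 1.53,3, 4, 6,6 , 6,6.31,9 ] 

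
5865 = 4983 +882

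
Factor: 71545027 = 17^1*1471^1*2861^1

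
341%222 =119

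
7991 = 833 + 7158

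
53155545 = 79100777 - 25945232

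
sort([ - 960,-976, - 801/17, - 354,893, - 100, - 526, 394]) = [ -976, - 960, - 526, - 354 , - 100, - 801/17, 394, 893 ]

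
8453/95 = 88 + 93/95 = 88.98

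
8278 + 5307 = 13585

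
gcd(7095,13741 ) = 1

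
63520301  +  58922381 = 122442682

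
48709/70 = 695 + 59/70 = 695.84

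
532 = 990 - 458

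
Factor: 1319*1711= 2256809 = 29^1 * 59^1 * 1319^1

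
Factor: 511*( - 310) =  - 2^1*5^1 * 7^1*31^1*73^1 = -158410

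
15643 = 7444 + 8199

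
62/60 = 31/30 = 1.03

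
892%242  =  166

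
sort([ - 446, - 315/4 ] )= [ - 446 , - 315/4 ]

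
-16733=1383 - 18116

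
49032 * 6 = 294192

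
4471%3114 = 1357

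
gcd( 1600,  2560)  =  320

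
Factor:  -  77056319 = -77056319^1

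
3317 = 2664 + 653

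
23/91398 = 23/91398= 0.00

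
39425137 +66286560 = 105711697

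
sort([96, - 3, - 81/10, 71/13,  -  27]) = [ - 27, - 81/10, - 3, 71/13,96]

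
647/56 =647/56 = 11.55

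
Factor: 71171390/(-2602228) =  - 2^(-1)*5^1*29^(- 1)*1229^1*5791^1*22433^( - 1) =- 35585695/1301114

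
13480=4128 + 9352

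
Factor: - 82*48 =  - 3936 = - 2^5 * 3^1*41^1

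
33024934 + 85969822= 118994756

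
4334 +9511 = 13845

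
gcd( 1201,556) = 1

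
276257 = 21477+254780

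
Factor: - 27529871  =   -1459^1*18869^1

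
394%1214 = 394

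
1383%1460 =1383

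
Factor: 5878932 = 2^2*3^1*489911^1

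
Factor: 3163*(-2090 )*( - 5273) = 34858062910 = 2^1*5^1*11^1*19^1*3163^1*5273^1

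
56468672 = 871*64832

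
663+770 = 1433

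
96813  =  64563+32250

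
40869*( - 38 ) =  - 1553022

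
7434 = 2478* 3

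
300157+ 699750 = 999907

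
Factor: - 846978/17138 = -939/19 = - 3^1*19^(- 1)*313^1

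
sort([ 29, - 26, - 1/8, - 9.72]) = [ - 26, - 9.72, - 1/8,  29]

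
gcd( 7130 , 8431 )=1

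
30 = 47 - 17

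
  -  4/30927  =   - 1 + 30923/30927 = - 0.00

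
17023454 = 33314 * 511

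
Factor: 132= 2^2* 3^1*11^1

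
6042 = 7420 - 1378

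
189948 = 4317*44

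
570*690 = 393300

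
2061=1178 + 883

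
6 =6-0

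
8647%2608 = 823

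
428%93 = 56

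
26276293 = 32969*797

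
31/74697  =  31/74697= 0.00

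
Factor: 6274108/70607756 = 641^1*2447^1*17651939^(  -  1) =1568527/17651939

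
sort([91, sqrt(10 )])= [sqrt( 10 ),  91]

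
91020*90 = 8191800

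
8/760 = 1/95 = 0.01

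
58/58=1 = 1.00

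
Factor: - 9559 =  - 11^2*79^1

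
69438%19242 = 11712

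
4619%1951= 717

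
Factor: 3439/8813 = 7^(-1)*19^1 *181^1*1259^( - 1) 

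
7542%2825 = 1892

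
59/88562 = 59/88562 = 0.00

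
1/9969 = 1/9969 = 0.00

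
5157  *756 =3898692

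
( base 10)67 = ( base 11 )61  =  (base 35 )1w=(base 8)103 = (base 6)151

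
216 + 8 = 224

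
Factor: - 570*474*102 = -27558360=- 2^3* 3^3*5^1*17^1*19^1*79^1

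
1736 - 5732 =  - 3996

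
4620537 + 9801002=14421539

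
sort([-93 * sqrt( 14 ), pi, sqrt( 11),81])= [  -  93 *sqrt( 14),pi, sqrt( 11),81] 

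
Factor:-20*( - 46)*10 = 2^4*5^2  *  23^1 = 9200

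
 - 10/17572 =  - 1 +8781/8786 = - 0.00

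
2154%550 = 504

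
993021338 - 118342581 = 874678757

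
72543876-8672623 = 63871253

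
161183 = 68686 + 92497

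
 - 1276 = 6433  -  7709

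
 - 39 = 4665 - 4704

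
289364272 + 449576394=738940666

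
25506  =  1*25506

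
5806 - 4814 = 992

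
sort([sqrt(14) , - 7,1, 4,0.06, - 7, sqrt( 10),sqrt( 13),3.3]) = [ - 7, - 7 , 0.06,1,sqrt( 10 ), 3.3,sqrt(13 )  ,  sqrt (14 ),4 ] 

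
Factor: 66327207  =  3^1*22109069^1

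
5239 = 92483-87244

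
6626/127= 6626/127 = 52.17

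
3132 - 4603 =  - 1471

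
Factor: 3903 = 3^1 * 1301^1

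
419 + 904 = 1323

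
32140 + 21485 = 53625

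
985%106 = 31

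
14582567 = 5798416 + 8784151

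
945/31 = 945/31=30.48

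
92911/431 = 92911/431 = 215.57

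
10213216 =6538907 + 3674309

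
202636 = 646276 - 443640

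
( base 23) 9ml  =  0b1010010101000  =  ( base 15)1878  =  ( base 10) 5288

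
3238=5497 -2259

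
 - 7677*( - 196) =1504692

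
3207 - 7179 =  - 3972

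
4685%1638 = 1409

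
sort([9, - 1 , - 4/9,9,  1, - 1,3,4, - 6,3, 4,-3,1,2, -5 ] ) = [-6,-5, - 3, - 1,-1,- 4/9,1 , 1, 2, 3,3,4, 4,9,9]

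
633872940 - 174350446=459522494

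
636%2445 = 636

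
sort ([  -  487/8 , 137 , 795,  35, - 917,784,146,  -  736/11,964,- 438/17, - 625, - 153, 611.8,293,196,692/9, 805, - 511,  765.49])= [ - 917, - 625,-511, - 153, -736/11, - 487/8,-438/17,35,692/9,137, 146, 196,293,611.8,765.49, 784,795,805, 964] 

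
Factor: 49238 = 2^1 * 7^1*3517^1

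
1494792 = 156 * 9582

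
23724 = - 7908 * (  -  3 ) 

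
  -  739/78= - 10 + 41/78 = - 9.47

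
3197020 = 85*37612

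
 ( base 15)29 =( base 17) 25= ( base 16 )27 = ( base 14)2b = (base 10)39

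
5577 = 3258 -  - 2319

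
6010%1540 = 1390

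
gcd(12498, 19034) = 2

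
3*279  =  837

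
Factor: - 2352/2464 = - 2^(-1)*3^1 * 7^1*11^( - 1 ) = - 21/22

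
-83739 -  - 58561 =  - 25178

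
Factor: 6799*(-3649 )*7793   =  -193340830943=- 13^1*41^1 * 89^1 *523^1*7793^1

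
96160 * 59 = 5673440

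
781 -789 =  - 8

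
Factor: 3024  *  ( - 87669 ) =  - 2^4*3^6*7^1 * 17^1* 191^1 = - 265111056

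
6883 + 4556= 11439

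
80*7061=564880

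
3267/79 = 41 + 28/79= 41.35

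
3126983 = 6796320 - 3669337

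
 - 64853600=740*( - 87640 ) 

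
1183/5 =1183/5 = 236.60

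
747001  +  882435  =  1629436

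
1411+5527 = 6938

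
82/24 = 3 + 5/12= 3.42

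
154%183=154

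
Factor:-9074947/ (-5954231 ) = 7^2*167^1*1109^1*5954231^( - 1)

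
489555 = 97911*5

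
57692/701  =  57692/701 = 82.30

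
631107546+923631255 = 1554738801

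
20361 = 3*6787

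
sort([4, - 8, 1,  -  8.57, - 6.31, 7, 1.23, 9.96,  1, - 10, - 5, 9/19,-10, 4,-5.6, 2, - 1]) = [ - 10, - 10, - 8.57, - 8, - 6.31, - 5.6, - 5, - 1,9/19 , 1, 1, 1.23, 2,4, 4,7, 9.96]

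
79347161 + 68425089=147772250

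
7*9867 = 69069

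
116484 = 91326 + 25158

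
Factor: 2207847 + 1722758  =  3930605  =  5^1*7^1*112303^1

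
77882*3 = 233646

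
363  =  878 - 515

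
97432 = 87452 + 9980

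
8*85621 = 684968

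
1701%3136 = 1701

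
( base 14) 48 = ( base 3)2101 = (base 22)2K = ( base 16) 40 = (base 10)64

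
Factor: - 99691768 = - 2^3*11^1*1132861^1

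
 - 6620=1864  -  8484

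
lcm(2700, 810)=8100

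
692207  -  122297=569910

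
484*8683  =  4202572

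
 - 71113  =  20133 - 91246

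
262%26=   2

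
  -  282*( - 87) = 24534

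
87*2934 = 255258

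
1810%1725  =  85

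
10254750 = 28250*363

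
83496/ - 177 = -472+16/59 = -471.73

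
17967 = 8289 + 9678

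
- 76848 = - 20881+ - 55967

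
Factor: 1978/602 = 7^( - 1)*23^1 = 23/7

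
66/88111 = 66/88111 = 0.00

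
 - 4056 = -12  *338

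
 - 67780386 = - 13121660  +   - 54658726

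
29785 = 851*35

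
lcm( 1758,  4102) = 12306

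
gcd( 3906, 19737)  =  9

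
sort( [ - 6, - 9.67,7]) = [-9.67, - 6, 7] 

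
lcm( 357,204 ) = 1428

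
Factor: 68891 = 68891^1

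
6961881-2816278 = 4145603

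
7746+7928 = 15674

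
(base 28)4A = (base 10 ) 122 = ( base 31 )3t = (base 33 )3N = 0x7A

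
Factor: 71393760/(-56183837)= -2^5*3^2*5^1*43^1*137^ ( - 1 )*397^( - 1)*1033^( - 1 )* 1153^1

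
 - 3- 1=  - 4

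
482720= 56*8620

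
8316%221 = 139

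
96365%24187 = 23804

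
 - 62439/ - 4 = 15609+3/4 = 15609.75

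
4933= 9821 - 4888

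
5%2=1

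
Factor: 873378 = 2^1*3^2*11^2*401^1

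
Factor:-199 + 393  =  194 = 2^1*97^1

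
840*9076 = 7623840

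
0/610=0 = 0.00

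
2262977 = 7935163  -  5672186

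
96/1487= 96/1487 = 0.06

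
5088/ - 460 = -12+ 108/115  =  -  11.06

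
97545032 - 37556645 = 59988387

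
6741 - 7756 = - 1015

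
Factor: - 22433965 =- 5^1*17^1*19^1*29^1*479^1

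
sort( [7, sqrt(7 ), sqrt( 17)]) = [sqrt( 7), sqrt(17), 7]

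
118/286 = 59/143 = 0.41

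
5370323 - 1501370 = 3868953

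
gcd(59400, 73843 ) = 11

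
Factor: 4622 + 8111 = 12733 = 7^1*17^1*107^1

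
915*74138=67836270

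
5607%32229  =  5607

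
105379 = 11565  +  93814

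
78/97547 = 78/97547 = 0.00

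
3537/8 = 442 + 1/8 = 442.12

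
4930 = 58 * 85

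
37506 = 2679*14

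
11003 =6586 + 4417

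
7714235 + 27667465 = 35381700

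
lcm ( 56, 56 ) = 56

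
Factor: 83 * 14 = 2^1 * 7^1*83^1= 1162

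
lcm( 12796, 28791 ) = 115164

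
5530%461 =459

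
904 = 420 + 484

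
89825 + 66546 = 156371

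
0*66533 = 0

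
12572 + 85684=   98256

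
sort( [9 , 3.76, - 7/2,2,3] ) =[ - 7/2, 2,3, 3.76 , 9 ] 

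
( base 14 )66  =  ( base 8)132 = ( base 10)90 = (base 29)33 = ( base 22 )42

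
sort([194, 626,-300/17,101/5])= [ - 300/17,101/5,194, 626]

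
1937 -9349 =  - 7412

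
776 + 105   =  881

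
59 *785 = 46315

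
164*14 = 2296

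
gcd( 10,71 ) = 1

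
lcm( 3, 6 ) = 6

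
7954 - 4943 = 3011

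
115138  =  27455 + 87683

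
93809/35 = 93809/35= 2680.26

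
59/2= 29 + 1/2 = 29.50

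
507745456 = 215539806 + 292205650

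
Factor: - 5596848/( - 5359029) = 1865616/1786343 = 2^4 * 3^1*13^ ( - 1 )*17^(  -  1 )*59^(-1)*137^( - 1 )*38867^1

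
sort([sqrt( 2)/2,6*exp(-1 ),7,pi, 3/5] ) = [ 3/5, sqrt(2)/2,  6*exp( - 1),  pi,7]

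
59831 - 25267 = 34564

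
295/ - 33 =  - 9 +2/33 = - 8.94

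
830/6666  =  415/3333 = 0.12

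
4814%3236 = 1578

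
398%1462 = 398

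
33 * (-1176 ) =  - 38808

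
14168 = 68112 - 53944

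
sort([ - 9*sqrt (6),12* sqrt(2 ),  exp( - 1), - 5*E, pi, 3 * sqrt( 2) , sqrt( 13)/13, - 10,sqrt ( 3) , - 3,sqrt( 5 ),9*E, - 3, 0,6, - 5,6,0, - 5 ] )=[ - 9*sqrt( 6), - 5*E,  -  10,-5, - 5, - 3, - 3,0,0, sqrt ( 13)/13,exp ( - 1),sqrt( 3),sqrt( 5), pi, 3*sqrt( 2),6,  6,12*sqrt( 2 ),9*E]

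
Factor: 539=7^2*11^1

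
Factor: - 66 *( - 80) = 2^5*3^1*5^1*11^1 = 5280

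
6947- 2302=4645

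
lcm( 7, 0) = 0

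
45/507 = 15/169 = 0.09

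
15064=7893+7171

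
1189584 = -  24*( -49566) 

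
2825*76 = 214700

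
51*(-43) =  - 2193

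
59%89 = 59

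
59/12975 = 59/12975 = 0.00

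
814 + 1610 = 2424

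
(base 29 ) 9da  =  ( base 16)1f14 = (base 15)2556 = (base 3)101220200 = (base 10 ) 7956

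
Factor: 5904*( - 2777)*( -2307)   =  2^4*3^3 *41^1*769^1 * 2777^1= 37824206256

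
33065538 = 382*86559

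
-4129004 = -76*54329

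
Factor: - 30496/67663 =-32/71 = - 2^5*71^(-1 )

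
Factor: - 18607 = - 23^1*809^1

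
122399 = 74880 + 47519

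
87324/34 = 2568 + 6/17 = 2568.35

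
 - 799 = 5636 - 6435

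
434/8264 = 217/4132  =  0.05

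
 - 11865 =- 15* 791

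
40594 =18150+22444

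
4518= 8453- 3935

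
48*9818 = 471264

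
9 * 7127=64143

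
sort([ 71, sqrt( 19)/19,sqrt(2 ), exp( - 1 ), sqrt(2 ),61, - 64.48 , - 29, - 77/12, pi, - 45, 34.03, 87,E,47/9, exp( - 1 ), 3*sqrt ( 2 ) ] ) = [-64.48 ,-45  , - 29, - 77/12, sqrt( 19 )/19,exp( - 1),exp( - 1), sqrt(2 ), sqrt( 2 ), E, pi,  3*sqrt(2) , 47/9,  34.03, 61,71,  87] 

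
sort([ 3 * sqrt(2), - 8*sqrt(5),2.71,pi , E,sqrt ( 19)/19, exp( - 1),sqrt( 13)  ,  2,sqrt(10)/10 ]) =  [ - 8*sqrt( 5),sqrt (19)/19, sqrt(10 ) /10, exp( - 1), 2,2.71 , E,pi,sqrt(13), 3 * sqrt( 2) ] 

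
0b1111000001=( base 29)144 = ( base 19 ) 2cb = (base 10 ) 961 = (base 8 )1701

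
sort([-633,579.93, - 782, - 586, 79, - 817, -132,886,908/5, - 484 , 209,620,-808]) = [ - 817, - 808, - 782, - 633, - 586, - 484 , - 132,79,  908/5,  209,  579.93,620, 886 ]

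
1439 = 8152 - 6713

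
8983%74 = 29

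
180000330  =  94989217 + 85011113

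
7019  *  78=547482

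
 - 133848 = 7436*( -18)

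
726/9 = 80 + 2/3 = 80.67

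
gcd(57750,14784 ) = 462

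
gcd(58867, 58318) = 1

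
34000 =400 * 85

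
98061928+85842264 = 183904192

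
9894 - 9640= 254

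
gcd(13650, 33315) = 15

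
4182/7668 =697/1278 = 0.55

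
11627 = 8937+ 2690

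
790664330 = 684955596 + 105708734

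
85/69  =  1 + 16/69  =  1.23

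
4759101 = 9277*513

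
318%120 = 78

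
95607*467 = 44648469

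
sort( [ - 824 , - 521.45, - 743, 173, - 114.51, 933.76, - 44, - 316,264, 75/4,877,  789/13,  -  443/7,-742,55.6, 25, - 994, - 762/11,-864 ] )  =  [  -  994, -864, - 824, - 743, - 742, - 521.45, - 316,-114.51, - 762/11, - 443/7,-44, 75/4,25,55.6,789/13,173,264, 877,933.76 ]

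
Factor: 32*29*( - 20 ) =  - 18560  =  -  2^7*5^1*29^1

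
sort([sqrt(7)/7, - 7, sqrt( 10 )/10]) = [ - 7, sqrt(10 )/10,sqrt( 7 )/7 ] 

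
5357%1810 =1737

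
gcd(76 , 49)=1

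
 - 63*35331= - 2225853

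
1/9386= 1/9386 = 0.00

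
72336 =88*822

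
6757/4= 1689 + 1/4 = 1689.25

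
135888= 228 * 596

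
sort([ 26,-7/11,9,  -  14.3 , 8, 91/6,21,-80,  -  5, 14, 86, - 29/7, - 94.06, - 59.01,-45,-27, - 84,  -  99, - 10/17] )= [  -  99,-94.06, - 84 ,  -  80,  -  59.01,- 45, - 27, - 14.3, - 5, - 29/7, - 7/11, - 10/17,8, 9,14, 91/6, 21,26, 86 ] 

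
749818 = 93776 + 656042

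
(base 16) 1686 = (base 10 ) 5766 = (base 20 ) E86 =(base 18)HE6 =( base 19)FI9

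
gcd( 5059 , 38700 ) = 1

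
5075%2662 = 2413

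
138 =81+57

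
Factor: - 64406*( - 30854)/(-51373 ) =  - 1987182724/51373 = -  2^2*7^(-1)*41^( - 1)*179^( - 1)*15427^1*32203^1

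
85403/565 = 85403/565 = 151.16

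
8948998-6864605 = 2084393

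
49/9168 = 49/9168 = 0.01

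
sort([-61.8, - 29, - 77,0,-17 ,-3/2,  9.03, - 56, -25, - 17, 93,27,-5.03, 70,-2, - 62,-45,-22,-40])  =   [ - 77 , - 62, - 61.8, - 56,-45,-40, - 29 , - 25,-22, - 17, - 17, - 5.03, - 2, - 3/2,0, 9.03,27,70,93 ]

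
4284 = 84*51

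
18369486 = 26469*694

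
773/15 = 51  +  8/15 = 51.53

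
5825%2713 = 399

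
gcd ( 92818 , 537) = 1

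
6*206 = 1236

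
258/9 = 28 + 2/3 = 28.67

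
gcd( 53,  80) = 1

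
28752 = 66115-37363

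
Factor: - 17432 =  - 2^3*2179^1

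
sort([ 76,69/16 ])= [69/16 , 76 ] 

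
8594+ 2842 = 11436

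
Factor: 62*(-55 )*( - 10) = 34100 = 2^2*5^2*11^1*31^1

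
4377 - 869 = 3508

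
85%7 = 1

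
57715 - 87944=  -  30229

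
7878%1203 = 660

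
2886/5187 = 74/133= 0.56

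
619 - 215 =404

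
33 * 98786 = 3259938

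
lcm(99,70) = 6930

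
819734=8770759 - 7951025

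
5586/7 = 798= 798.00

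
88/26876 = 22/6719=0.00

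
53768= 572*94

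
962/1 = 962  =  962.00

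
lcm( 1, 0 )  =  0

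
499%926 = 499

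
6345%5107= 1238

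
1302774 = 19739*66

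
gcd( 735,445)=5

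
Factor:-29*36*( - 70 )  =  73080 = 2^3*3^2  *5^1*7^1*29^1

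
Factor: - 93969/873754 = -2^( - 1)*3^2*7^( - 1)*53^1*139^(-1 )*197^1 * 449^( - 1 ) 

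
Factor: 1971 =3^3*73^1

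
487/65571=487/65571 =0.01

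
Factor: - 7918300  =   -2^2 * 5^2 * 13^1*6091^1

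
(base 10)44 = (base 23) 1l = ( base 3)1122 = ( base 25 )1j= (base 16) 2C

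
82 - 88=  - 6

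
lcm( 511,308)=22484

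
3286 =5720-2434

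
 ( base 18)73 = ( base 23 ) 5e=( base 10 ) 129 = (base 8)201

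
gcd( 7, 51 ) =1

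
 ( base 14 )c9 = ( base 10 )177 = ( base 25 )72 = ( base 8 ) 261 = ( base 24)79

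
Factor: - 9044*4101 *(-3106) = 2^3*3^1 * 7^1*17^1*19^1*1367^1*1553^1 =115199813064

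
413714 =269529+144185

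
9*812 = 7308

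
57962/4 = 14490+1/2 = 14490.50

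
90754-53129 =37625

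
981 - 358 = 623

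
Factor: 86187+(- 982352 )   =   - 5^1*179233^1 = -896165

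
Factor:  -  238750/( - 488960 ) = 2^( - 8 )*5^3 = 125/256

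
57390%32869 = 24521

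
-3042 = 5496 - 8538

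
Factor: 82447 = 29^1 * 2843^1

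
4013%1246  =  275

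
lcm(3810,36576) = 182880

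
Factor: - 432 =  - 2^4 * 3^3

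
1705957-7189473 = - 5483516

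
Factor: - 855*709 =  - 3^2*5^1*19^1*709^1 = -606195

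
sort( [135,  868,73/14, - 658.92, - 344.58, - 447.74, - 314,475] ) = [ - 658.92,- 447.74, - 344.58, - 314, 73/14, 135, 475,  868] 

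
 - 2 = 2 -4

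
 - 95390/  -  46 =47695/23=2073.70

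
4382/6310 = 2191/3155= 0.69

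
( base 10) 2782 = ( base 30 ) 32M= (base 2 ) 101011011110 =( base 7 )11053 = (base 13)1360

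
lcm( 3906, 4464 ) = 31248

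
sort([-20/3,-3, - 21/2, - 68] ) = [- 68, - 21/2, - 20/3,-3]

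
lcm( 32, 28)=224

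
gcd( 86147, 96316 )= 1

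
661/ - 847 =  -1 + 186/847 = - 0.78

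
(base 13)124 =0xC7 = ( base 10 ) 199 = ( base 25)7O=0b11000111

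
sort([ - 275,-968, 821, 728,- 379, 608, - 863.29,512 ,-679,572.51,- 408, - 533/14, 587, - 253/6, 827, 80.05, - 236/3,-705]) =[- 968,-863.29, - 705, - 679, - 408, - 379, - 275, -236/3,-253/6, - 533/14, 80.05, 512,572.51, 587,608, 728,821, 827 ]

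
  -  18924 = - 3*6308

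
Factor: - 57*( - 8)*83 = 37848 =2^3*3^1*19^1*83^1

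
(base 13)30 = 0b100111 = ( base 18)23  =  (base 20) 1J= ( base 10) 39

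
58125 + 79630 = 137755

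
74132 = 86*862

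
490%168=154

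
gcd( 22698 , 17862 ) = 78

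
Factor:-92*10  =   - 920= - 2^3*5^1*23^1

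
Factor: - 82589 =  - 13^1 *6353^1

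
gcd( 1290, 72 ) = 6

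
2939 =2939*1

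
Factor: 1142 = 2^1*571^1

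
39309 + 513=39822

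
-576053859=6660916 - 582714775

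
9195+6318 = 15513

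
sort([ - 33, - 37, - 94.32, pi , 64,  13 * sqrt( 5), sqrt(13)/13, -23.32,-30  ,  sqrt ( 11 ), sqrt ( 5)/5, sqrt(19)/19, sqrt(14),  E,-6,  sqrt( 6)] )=[ - 94.32, - 37, - 33, - 30, - 23.32, - 6,sqrt( 19 )/19,sqrt( 13)/13 , sqrt(5 ) /5,sqrt(  6 ), E, pi,sqrt( 11 ) , sqrt ( 14),13*sqrt( 5 ), 64 ] 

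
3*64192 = 192576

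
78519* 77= 6045963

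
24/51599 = 24/51599 = 0.00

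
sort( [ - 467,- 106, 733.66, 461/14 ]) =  [- 467,-106, 461/14,733.66 ] 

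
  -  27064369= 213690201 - 240754570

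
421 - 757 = -336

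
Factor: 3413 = 3413^1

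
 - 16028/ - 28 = 4007/7 = 572.43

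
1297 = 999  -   - 298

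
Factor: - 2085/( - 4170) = 2^( - 1) = 1/2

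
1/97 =1/97 = 0.01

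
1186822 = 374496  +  812326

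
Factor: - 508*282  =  -143256= -2^3*3^1 * 47^1 * 127^1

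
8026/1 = 8026 = 8026.00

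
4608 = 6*768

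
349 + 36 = 385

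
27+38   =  65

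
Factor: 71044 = 2^2*17761^1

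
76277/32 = 76277/32 = 2383.66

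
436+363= 799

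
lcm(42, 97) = 4074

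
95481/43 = 2220+21/43 = 2220.49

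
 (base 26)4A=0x72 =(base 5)424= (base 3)11020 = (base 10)114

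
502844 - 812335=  - 309491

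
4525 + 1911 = 6436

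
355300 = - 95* ( - 3740 ) 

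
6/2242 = 3/1121=0.00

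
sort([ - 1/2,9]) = [ - 1/2,9] 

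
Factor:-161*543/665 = -3^1*5^(-1)*19^( -1) * 23^1*181^1 = -12489/95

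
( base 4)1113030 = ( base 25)8N5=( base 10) 5580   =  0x15cc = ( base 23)ACE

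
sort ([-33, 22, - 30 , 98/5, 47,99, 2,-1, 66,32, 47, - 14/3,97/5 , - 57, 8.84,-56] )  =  [  -  57, - 56, -33, - 30, - 14/3, - 1,2,8.84, 97/5, 98/5, 22, 32 , 47, 47, 66, 99] 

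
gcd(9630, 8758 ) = 2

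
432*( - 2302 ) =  - 994464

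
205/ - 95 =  - 41/19 = - 2.16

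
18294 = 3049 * 6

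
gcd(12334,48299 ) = 1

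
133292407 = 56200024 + 77092383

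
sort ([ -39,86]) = [ - 39, 86 ] 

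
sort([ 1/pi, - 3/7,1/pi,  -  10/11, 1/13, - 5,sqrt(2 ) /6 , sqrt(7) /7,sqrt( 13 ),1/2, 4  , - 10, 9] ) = [ - 10,  -  5,-10/11 ,-3/7,1/13,sqrt(2)/6, 1/pi, 1/pi,sqrt( 7 )/7, 1/2, sqrt( 13 ),4,9 ] 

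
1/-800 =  - 1/800 = - 0.00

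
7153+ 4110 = 11263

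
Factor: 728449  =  229^1*3181^1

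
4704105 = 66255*71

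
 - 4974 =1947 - 6921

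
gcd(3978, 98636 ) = 2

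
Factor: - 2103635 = - 5^1*37^1 *83^1 * 137^1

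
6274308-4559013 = 1715295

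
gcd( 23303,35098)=7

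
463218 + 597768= 1060986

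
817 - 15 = 802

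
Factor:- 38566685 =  - 5^1*479^1*16103^1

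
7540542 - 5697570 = 1842972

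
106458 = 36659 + 69799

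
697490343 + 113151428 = 810641771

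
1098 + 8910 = 10008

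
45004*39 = 1755156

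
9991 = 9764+227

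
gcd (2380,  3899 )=7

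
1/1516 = 1/1516 = 0.00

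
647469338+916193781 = 1563663119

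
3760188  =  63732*59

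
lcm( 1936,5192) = 114224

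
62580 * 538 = 33668040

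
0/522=0=0.00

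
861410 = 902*955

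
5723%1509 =1196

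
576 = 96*6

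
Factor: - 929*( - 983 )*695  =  5^1*139^1 *929^1*983^1=634678865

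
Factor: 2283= 3^1* 761^1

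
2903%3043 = 2903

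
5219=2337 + 2882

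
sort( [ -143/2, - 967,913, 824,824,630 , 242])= [-967,-143/2, 242, 630, 824, 824,913 ] 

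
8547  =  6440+2107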